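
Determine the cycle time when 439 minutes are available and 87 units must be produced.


Cycle time = available time / demand
= 439 / 87
= 5.05 min/unit


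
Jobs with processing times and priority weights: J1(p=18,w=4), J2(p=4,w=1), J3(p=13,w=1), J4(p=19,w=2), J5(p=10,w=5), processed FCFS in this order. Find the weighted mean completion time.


Completion times:
  J1: C=18, w×C=4×18=72
  J2: C=22, w×C=1×22=22
  J3: C=35, w×C=1×35=35
  J4: C=54, w×C=2×54=108
  J5: C=64, w×C=5×64=320
Sum w×C = 557
Sum w = 13
Weighted avg = 557/13
= 42.85


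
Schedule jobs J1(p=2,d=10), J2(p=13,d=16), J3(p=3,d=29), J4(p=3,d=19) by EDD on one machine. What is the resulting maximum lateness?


EDD order: J1 → J2 → J4 → J3
Completion and lateness:
  J1: C=2, d=10, L=2-10=-8
  J2: C=15, d=16, L=15-16=-1
  J4: C=18, d=19, L=18-19=-1
  J3: C=21, d=29, L=21-29=-8
Lmax = max(-8, -1, -1, -8)
= -1


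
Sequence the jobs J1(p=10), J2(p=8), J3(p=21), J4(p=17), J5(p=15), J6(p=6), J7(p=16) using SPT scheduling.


SPT: sort by shortest processing time
  J6: p=6
  J2: p=8
  J1: p=10
  J5: p=15
  J7: p=16
  J4: p=17
  J3: p=21
Order: J6 → J2 → J1 → J5 → J7 → J4 → J3


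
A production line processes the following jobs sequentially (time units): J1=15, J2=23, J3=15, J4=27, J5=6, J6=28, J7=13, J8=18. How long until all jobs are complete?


Sequential makespan: sum all processing times
= 15 + 23 + 15 + 27 + 6 + 28 + 13 + 18
= 145 time units


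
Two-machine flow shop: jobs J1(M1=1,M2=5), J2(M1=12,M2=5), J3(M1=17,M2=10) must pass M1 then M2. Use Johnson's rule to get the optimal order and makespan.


Johnson's rule:
Group 1 (M1≤M2, sort by M1): ['J1']
Group 2 (M1>M2, sort desc M2): ['J3', 'J2']
Sequence: J1 → J3 → J2
Makespan calculation:
  J1: M1 done=1, M2 done=6
  J3: M1 done=18, M2 done=28
  J2: M1 done=30, M2 done=35
= Sequence: J1 → J3 → J2, Makespan: 35


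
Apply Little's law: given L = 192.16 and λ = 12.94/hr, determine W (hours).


Little's law: L = λW → W = L / λ
= 192.16 / 12.94
= 14.85 hours


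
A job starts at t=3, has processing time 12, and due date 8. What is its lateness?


Completion = 3 + 12 = 15
Lateness = C - d = 15 - 8
= 7


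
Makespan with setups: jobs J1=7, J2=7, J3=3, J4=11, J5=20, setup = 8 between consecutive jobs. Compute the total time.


Makespan = Σ processing + (n-1) × setup
= (7 + 7 + 3 + 11 + 20) + (5-1)×8
= 48 + 32
= 80 time units


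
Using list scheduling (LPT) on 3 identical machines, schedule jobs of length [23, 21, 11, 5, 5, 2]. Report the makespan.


Jobs (LPT sorted): [23, 21, 11, 5, 5, 2]
Machines: 3
  J=23 → Machine 1 (load: 0+23=23)
  J=21 → Machine 2 (load: 0+21=21)
  J=11 → Machine 3 (load: 0+11=11)
  J=5 → Machine 3 (load: 11+5=16)
  J=5 → Machine 3 (load: 16+5=21)
  J=2 → Machine 2 (load: 21+2=23)
Machine loads: [23, 23, 21]
Makespan = max = 23 time units


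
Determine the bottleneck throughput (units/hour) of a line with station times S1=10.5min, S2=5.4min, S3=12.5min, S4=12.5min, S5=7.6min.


Bottleneck = longest station time
Station times: [10.5, 5.4, 12.5, 12.5, 7.6]
Max = 12.5 min
Rate = 60 / 12.5
= 4.80 units/hour (bottleneck: 12.5min)


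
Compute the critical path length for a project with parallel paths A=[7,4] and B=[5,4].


Path A: 7 + 4 = 11
Path B: 5 + 4 = 9
Critical path = longest = max(11, 9)
= 11 (Path A)


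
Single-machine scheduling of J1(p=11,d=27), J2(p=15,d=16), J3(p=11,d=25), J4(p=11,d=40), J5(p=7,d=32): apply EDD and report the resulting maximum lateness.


EDD order: J2 → J3 → J1 → J5 → J4
Completion and lateness:
  J2: C=15, d=16, L=15-16=-1
  J3: C=26, d=25, L=26-25=1
  J1: C=37, d=27, L=37-27=10
  J5: C=44, d=32, L=44-32=12
  J4: C=55, d=40, L=55-40=15
Lmax = max(-1, 1, 10, 12, 15)
= 15


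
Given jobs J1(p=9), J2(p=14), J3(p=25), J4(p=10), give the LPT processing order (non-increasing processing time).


LPT: sort by longest processing time first
  J3: p=25
  J2: p=14
  J4: p=10
  J1: p=9
Order: J3 → J2 → J4 → J1


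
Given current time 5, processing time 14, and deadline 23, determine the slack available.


Slack = due - current_time - processing
= 23 - 5 - 14
= 4


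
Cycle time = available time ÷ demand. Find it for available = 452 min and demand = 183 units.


Cycle time = available time / demand
= 452 / 183
= 2.47 min/unit


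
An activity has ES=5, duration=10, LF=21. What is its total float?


EF = ES + duration = 5 + 10 = 15
LS = LF - duration = 21 - 10 = 11
Total Float = LF - EF = 21 - 15
(or LS - ES = 11 - 5)
= 6


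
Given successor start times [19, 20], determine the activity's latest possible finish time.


LF = min of all successor start times
Successors start at: [19, 20]
LF = min(19, 20)
= 19


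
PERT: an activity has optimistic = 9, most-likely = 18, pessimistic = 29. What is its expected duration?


te = (o + 4m + p) / 6
= (9 + 4×18 + 29) / 6
= (9 + 72 + 29) / 6
= 110 / 6
= 18.33


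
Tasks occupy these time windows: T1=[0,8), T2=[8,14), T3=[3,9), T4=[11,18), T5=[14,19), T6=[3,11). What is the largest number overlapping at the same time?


Check each time point for overlaps:
  t=3: 3 tasks active (T1, T3, T6)
Max concurrent = 3


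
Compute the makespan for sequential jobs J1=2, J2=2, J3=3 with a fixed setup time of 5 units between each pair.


Makespan = Σ processing + (n-1) × setup
= (2 + 2 + 3) + (3-1)×5
= 7 + 10
= 17 time units


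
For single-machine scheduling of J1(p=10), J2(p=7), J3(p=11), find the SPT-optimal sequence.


SPT: sort by shortest processing time
  J2: p=7
  J1: p=10
  J3: p=11
Order: J2 → J1 → J3


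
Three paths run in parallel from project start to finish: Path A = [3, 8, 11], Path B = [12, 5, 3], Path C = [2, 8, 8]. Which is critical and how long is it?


Path A: 3 + 8 + 11 = 22
Path B: 12 + 5 + 3 = 20
Path C: 2 + 8 + 8 = 18
Critical path = longest = max(22, 20, 18)
= 22 (Path A)


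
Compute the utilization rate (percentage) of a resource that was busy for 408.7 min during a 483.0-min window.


Utilization = busy / total × 100
= 408.7 / 483.0 × 100
= 84.6%


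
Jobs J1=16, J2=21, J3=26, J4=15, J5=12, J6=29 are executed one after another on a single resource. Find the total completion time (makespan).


Sequential makespan: sum all processing times
= 16 + 21 + 26 + 15 + 12 + 29
= 119 time units


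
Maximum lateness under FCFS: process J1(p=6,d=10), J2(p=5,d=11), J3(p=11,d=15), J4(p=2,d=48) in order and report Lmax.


Lateness per job (L = C - d):
  J1: C=6, d=10, L=-4
  J2: C=11, d=11, L=0
  J3: C=22, d=15, L=7
  J4: C=24, d=48, L=-24
Lmax = max(-4, 0, 7, -24)
= 7


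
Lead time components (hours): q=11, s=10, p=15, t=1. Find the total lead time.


Lead time = queue + setup + processing + transit
= 11 + 10 + 15 + 1
= 37 hours


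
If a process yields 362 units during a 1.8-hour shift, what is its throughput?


Throughput = units / time
= 362 / 1.8
= 201.1 units/hour


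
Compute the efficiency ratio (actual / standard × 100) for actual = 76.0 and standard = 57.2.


Efficiency = (actual / standard) × 100
= (76.0 / 57.2) × 100
= 132.9%


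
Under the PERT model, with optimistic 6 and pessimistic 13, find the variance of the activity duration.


σ² = ((p - o) / 6)² = (p - o)² / 36
= (13 - 6)² / 36
= 7² / 36
= 49 / 36
= 1.3611


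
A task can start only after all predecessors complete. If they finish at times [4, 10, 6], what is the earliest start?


ES = max of all predecessor completion times
Predecessors: [4, 10, 6]
ES = max(4, 10, 6)
= 10


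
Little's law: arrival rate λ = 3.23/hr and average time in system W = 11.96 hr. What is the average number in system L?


Little's law: L = λ × W
= 3.23 × 11.96
= 38.63


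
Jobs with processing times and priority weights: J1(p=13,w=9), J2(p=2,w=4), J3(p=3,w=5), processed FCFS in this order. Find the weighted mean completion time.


Completion times:
  J1: C=13, w×C=9×13=117
  J2: C=15, w×C=4×15=60
  J3: C=18, w×C=5×18=90
Sum w×C = 267
Sum w = 18
Weighted avg = 267/18
= 14.83


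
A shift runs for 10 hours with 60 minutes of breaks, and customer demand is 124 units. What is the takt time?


Available = 10×60 - 60 = 540 min
Takt time = 540 / 124
= 4.35 min/unit


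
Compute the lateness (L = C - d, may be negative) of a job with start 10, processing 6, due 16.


Completion = 10 + 6 = 16
Lateness = C - d = 16 - 16
= 0


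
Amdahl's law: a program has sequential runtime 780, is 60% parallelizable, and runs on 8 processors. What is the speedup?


Amdahl's law: T_p = T × ((1-p) + p/N)
= 780 × ((1-0.6) + 0.6/8)
= 780 × (0.40 + 0.0750)
= 780 × 0.4750
= 370.50
Speedup = 780/370.50
= 2.11×


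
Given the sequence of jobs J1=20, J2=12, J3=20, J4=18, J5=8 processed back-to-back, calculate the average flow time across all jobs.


Completion times:
  J1: completes at 20
  J2: completes at 32
  J3: completes at 52
  J4: completes at 70
  J5: completes at 78
Sum = 252
Average = 252/5
= 50.40


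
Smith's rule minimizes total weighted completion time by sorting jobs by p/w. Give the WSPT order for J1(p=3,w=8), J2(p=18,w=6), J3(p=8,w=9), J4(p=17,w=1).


WSPT (Smith's rule): sort by p/w ascending
  J1: p/w = 3/8 = 0.375
  J3: p/w = 8/9 = 0.889
  J2: p/w = 18/6 = 3.000
  J4: p/w = 17/1 = 17.000
Order: J1 → J3 → J2 → J4


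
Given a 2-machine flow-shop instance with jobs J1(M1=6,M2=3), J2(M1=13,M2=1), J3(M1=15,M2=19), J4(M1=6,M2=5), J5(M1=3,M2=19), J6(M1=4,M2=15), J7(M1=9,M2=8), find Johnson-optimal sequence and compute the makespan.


Johnson's rule:
Group 1 (M1≤M2, sort by M1): ['J5', 'J6', 'J3']
Group 2 (M1>M2, sort desc M2): ['J7', 'J4', 'J1', 'J2']
Sequence: J5 → J6 → J3 → J7 → J4 → J1 → J2
Makespan calculation:
  J5: M1 done=3, M2 done=22
  J6: M1 done=7, M2 done=37
  J3: M1 done=22, M2 done=56
  J7: M1 done=31, M2 done=64
  J4: M1 done=37, M2 done=69
  J1: M1 done=43, M2 done=72
  J2: M1 done=56, M2 done=73
= Sequence: J5 → J6 → J3 → J7 → J4 → J1 → J2, Makespan: 73


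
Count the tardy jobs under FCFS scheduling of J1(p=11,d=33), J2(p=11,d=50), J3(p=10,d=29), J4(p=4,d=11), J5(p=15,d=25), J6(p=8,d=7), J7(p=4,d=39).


Completion vs due date:
  J1: C=11, d=33 → on time
  J2: C=22, d=50 → on time
  J3: C=32, d=29 → TARDY
  J4: C=36, d=11 → TARDY
  J5: C=51, d=25 → TARDY
  J6: C=59, d=7 → TARDY
  J7: C=63, d=39 → TARDY
Tardy jobs: J3, J4, J5, J6, J7
Count = 5


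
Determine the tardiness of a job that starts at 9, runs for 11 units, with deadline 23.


Completion = start + processing = 9 + 11 = 20
Tardiness = max(0, C - d) = max(0, 20 - 23)
= max(0, -3)
= 0


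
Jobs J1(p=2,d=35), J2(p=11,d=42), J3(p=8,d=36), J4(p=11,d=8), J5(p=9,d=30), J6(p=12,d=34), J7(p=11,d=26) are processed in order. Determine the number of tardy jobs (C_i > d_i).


Completion vs due date:
  J1: C=2, d=35 → on time
  J2: C=13, d=42 → on time
  J3: C=21, d=36 → on time
  J4: C=32, d=8 → TARDY
  J5: C=41, d=30 → TARDY
  J6: C=53, d=34 → TARDY
  J7: C=64, d=26 → TARDY
Tardy jobs: J4, J5, J6, J7
Count = 4


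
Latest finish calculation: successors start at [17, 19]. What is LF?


LF = min of all successor start times
Successors start at: [17, 19]
LF = min(17, 19)
= 17


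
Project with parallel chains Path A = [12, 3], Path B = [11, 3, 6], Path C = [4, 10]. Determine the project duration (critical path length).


Path A: 12 + 3 = 15
Path B: 11 + 3 + 6 = 20
Path C: 4 + 10 = 14
Critical path = longest = max(15, 20, 14)
= 20 (Path B)


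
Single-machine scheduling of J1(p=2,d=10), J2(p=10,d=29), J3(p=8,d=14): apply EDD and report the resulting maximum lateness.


EDD order: J1 → J3 → J2
Completion and lateness:
  J1: C=2, d=10, L=2-10=-8
  J3: C=10, d=14, L=10-14=-4
  J2: C=20, d=29, L=20-29=-9
Lmax = max(-8, -4, -9)
= -4


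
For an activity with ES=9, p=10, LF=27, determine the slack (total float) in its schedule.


EF = ES + duration = 9 + 10 = 19
LS = LF - duration = 27 - 10 = 17
Total Float = LF - EF = 27 - 19
(or LS - ES = 17 - 9)
= 8


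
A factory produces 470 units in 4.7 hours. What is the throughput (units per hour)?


Throughput = units / time
= 470 / 4.7
= 100.0 units/hour


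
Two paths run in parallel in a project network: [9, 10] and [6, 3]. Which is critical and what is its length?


Path A: 9 + 10 = 19
Path B: 6 + 3 = 9
Critical path = longest = max(19, 9)
= 19 (Path A)


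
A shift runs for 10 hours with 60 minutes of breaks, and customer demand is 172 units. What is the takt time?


Available = 10×60 - 60 = 540 min
Takt time = 540 / 172
= 3.14 min/unit


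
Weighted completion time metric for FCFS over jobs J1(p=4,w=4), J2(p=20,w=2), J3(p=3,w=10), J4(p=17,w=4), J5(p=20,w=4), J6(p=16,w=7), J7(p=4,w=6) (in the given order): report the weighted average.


Completion times:
  J1: C=4, w×C=4×4=16
  J2: C=24, w×C=2×24=48
  J3: C=27, w×C=10×27=270
  J4: C=44, w×C=4×44=176
  J5: C=64, w×C=4×64=256
  J6: C=80, w×C=7×80=560
  J7: C=84, w×C=6×84=504
Sum w×C = 1830
Sum w = 37
Weighted avg = 1830/37
= 49.46


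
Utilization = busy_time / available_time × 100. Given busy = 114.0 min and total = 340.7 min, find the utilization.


Utilization = busy / total × 100
= 114.0 / 340.7 × 100
= 33.5%


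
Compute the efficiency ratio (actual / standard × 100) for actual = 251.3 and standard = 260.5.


Efficiency = (actual / standard) × 100
= (251.3 / 260.5) × 100
= 96.5%


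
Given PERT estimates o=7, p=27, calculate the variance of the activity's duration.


σ² = ((p - o) / 6)² = (p - o)² / 36
= (27 - 7)² / 36
= 20² / 36
= 400 / 36
= 11.1111


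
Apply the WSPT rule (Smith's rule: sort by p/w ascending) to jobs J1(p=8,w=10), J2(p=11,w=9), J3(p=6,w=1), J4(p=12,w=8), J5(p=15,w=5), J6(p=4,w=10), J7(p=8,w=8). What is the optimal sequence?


WSPT (Smith's rule): sort by p/w ascending
  J6: p/w = 4/10 = 0.400
  J1: p/w = 8/10 = 0.800
  J7: p/w = 8/8 = 1.000
  J2: p/w = 11/9 = 1.222
  J4: p/w = 12/8 = 1.500
  J5: p/w = 15/5 = 3.000
  J3: p/w = 6/1 = 6.000
Order: J6 → J1 → J7 → J2 → J4 → J5 → J3


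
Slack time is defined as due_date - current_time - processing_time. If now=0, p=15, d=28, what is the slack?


Slack = due - current_time - processing
= 28 - 0 - 15
= 13


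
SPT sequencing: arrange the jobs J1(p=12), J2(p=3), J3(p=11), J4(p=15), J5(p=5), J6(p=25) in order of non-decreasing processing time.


SPT: sort by shortest processing time
  J2: p=3
  J5: p=5
  J3: p=11
  J1: p=12
  J4: p=15
  J6: p=25
Order: J2 → J5 → J3 → J1 → J4 → J6


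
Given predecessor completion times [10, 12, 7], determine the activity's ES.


ES = max of all predecessor completion times
Predecessors: [10, 12, 7]
ES = max(10, 12, 7)
= 12


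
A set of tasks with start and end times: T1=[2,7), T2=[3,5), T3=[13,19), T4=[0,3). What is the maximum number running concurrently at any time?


Check each time point for overlaps:
  t=2: 2 tasks active (T1, T4)
Max concurrent = 2


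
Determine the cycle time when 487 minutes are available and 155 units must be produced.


Cycle time = available time / demand
= 487 / 155
= 3.14 min/unit


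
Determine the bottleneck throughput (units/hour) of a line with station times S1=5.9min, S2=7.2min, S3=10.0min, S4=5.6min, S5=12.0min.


Bottleneck = longest station time
Station times: [5.9, 7.2, 10.0, 5.6, 12.0]
Max = 12.0 min
Rate = 60 / 12.0
= 5.00 units/hour (bottleneck: 12.0min)


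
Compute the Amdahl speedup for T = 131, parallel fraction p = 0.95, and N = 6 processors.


Amdahl's law: T_p = T × ((1-p) + p/N)
= 131 × ((1-0.95) + 0.95/6)
= 131 × (0.05 + 0.1583)
= 131 × 0.2083
= 27.29
Speedup = 131/27.29
= 4.80×


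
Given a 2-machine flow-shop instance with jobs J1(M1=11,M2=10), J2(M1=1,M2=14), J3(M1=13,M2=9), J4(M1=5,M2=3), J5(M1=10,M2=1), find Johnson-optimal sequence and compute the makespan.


Johnson's rule:
Group 1 (M1≤M2, sort by M1): ['J2']
Group 2 (M1>M2, sort desc M2): ['J1', 'J3', 'J4', 'J5']
Sequence: J2 → J1 → J3 → J4 → J5
Makespan calculation:
  J2: M1 done=1, M2 done=15
  J1: M1 done=12, M2 done=25
  J3: M1 done=25, M2 done=34
  J4: M1 done=30, M2 done=37
  J5: M1 done=40, M2 done=41
= Sequence: J2 → J1 → J3 → J4 → J5, Makespan: 41


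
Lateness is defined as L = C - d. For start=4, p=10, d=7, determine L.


Completion = 4 + 10 = 14
Lateness = C - d = 14 - 7
= 7


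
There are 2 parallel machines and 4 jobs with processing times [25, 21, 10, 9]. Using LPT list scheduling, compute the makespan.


Jobs (LPT sorted): [25, 21, 10, 9]
Machines: 2
  J=25 → Machine 1 (load: 0+25=25)
  J=21 → Machine 2 (load: 0+21=21)
  J=10 → Machine 2 (load: 21+10=31)
  J=9 → Machine 1 (load: 25+9=34)
Machine loads: [34, 31]
Makespan = max = 34 time units


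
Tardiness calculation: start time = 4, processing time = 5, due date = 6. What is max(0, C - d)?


Completion = start + processing = 4 + 5 = 9
Tardiness = max(0, C - d) = max(0, 9 - 6)
= max(0, 3)
= 3


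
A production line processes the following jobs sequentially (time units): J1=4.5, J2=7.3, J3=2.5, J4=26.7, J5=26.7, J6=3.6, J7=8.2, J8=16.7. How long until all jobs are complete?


Sequential makespan: sum all processing times
= 4.5 + 7.3 + 2.5 + 26.7 + 26.7 + 3.6 + 8.2 + 16.7
= 96.2 time units


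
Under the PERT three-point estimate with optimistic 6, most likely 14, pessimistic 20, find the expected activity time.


te = (o + 4m + p) / 6
= (6 + 4×14 + 20) / 6
= (6 + 56 + 20) / 6
= 82 / 6
= 13.67


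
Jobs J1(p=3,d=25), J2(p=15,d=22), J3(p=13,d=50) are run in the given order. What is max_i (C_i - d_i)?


Lateness per job (L = C - d):
  J1: C=3, d=25, L=-22
  J2: C=18, d=22, L=-4
  J3: C=31, d=50, L=-19
Lmax = max(-22, -4, -19)
= -4


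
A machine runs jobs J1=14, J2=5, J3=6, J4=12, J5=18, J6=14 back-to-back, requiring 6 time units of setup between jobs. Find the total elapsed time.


Makespan = Σ processing + (n-1) × setup
= (14 + 5 + 6 + 12 + 18 + 14) + (6-1)×6
= 69 + 30
= 99 time units


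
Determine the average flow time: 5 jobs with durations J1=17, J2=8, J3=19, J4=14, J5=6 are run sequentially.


Completion times:
  J1: completes at 17
  J2: completes at 25
  J3: completes at 44
  J4: completes at 58
  J5: completes at 64
Sum = 208
Average = 208/5
= 41.60


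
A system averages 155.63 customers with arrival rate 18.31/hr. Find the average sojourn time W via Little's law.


Little's law: L = λW → W = L / λ
= 155.63 / 18.31
= 8.50 hours


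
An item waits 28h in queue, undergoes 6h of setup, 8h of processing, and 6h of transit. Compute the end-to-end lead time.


Lead time = queue + setup + processing + transit
= 28 + 6 + 8 + 6
= 48 hours


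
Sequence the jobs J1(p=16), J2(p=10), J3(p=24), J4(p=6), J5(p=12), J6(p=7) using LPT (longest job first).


LPT: sort by longest processing time first
  J3: p=24
  J1: p=16
  J5: p=12
  J2: p=10
  J6: p=7
  J4: p=6
Order: J3 → J1 → J5 → J2 → J6 → J4


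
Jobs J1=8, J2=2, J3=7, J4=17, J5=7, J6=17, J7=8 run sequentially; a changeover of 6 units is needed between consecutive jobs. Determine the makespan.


Makespan = Σ processing + (n-1) × setup
= (8 + 2 + 7 + 17 + 7 + 17 + 8) + (7-1)×6
= 66 + 36
= 102 time units


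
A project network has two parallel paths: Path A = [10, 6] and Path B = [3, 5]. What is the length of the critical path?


Path A: 10 + 6 = 16
Path B: 3 + 5 = 8
Critical path = longest = max(16, 8)
= 16 (Path A)


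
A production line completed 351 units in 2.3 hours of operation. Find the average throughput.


Throughput = units / time
= 351 / 2.3
= 152.6 units/hour


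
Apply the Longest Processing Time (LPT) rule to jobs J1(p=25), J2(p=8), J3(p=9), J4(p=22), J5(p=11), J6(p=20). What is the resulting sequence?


LPT: sort by longest processing time first
  J1: p=25
  J4: p=22
  J6: p=20
  J5: p=11
  J3: p=9
  J2: p=8
Order: J1 → J4 → J6 → J5 → J3 → J2


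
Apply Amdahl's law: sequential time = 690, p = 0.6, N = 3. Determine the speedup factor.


Amdahl's law: T_p = T × ((1-p) + p/N)
= 690 × ((1-0.6) + 0.6/3)
= 690 × (0.40 + 0.2000)
= 690 × 0.6000
= 414.00
Speedup = 690/414.00
= 1.67×


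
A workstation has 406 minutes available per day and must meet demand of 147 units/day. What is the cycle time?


Cycle time = available time / demand
= 406 / 147
= 2.76 min/unit


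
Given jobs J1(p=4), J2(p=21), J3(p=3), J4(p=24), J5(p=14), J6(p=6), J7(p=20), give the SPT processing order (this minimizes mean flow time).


SPT: sort by shortest processing time
  J3: p=3
  J1: p=4
  J6: p=6
  J5: p=14
  J7: p=20
  J2: p=21
  J4: p=24
Order: J3 → J1 → J6 → J5 → J7 → J2 → J4


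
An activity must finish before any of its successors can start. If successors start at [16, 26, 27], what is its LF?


LF = min of all successor start times
Successors start at: [16, 26, 27]
LF = min(16, 26, 27)
= 16


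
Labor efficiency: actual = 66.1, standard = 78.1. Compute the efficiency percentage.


Efficiency = (actual / standard) × 100
= (66.1 / 78.1) × 100
= 84.6%


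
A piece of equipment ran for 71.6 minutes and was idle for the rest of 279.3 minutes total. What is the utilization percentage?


Utilization = busy / total × 100
= 71.6 / 279.3 × 100
= 25.6%


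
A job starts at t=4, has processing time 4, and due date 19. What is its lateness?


Completion = 4 + 4 = 8
Lateness = C - d = 8 - 19
= -11


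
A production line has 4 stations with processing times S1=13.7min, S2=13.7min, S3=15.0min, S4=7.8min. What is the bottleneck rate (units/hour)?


Bottleneck = longest station time
Station times: [13.7, 13.7, 15.0, 7.8]
Max = 15.0 min
Rate = 60 / 15.0
= 4.00 units/hour (bottleneck: 15.0min)


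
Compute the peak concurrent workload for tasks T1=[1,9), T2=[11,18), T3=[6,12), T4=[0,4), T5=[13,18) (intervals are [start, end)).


Check each time point for overlaps:
  t=1: 2 tasks active (T1, T4)
Max concurrent = 2


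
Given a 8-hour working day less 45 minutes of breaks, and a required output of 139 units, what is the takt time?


Available = 8×60 - 45 = 435 min
Takt time = 435 / 139
= 3.13 min/unit


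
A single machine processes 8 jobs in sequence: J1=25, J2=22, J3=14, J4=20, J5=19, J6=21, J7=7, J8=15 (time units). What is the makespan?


Sequential makespan: sum all processing times
= 25 + 22 + 14 + 20 + 19 + 21 + 7 + 15
= 143 time units


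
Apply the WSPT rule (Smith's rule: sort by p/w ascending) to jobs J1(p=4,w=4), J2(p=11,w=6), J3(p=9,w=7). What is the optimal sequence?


WSPT (Smith's rule): sort by p/w ascending
  J1: p/w = 4/4 = 1.000
  J3: p/w = 9/7 = 1.286
  J2: p/w = 11/6 = 1.833
Order: J1 → J3 → J2


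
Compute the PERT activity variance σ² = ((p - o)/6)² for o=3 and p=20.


σ² = ((p - o) / 6)² = (p - o)² / 36
= (20 - 3)² / 36
= 17² / 36
= 289 / 36
= 8.0278


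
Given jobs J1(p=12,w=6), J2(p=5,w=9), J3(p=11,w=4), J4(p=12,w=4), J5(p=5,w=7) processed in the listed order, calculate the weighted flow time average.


Completion times:
  J1: C=12, w×C=6×12=72
  J2: C=17, w×C=9×17=153
  J3: C=28, w×C=4×28=112
  J4: C=40, w×C=4×40=160
  J5: C=45, w×C=7×45=315
Sum w×C = 812
Sum w = 30
Weighted avg = 812/30
= 27.07


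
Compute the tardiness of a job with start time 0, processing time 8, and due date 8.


Completion = start + processing = 0 + 8 = 8
Tardiness = max(0, C - d) = max(0, 8 - 8)
= max(0, 0)
= 0


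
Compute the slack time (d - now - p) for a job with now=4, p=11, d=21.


Slack = due - current_time - processing
= 21 - 4 - 11
= 6


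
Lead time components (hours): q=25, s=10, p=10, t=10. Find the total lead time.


Lead time = queue + setup + processing + transit
= 25 + 10 + 10 + 10
= 55 hours


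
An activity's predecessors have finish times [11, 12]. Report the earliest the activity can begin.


ES = max of all predecessor completion times
Predecessors: [11, 12]
ES = max(11, 12)
= 12


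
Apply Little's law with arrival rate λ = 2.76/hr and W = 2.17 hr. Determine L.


Little's law: L = λ × W
= 2.76 × 2.17
= 5.99


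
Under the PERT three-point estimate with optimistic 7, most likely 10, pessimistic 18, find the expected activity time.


te = (o + 4m + p) / 6
= (7 + 4×10 + 18) / 6
= (7 + 40 + 18) / 6
= 65 / 6
= 10.83


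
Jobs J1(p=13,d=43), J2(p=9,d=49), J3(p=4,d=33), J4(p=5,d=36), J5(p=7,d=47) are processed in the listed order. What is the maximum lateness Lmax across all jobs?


Lateness per job (L = C - d):
  J1: C=13, d=43, L=-30
  J2: C=22, d=49, L=-27
  J3: C=26, d=33, L=-7
  J4: C=31, d=36, L=-5
  J5: C=38, d=47, L=-9
Lmax = max(-30, -27, -7, -5, -9)
= -5


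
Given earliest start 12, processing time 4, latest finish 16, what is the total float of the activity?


EF = ES + duration = 12 + 4 = 16
LS = LF - duration = 16 - 4 = 12
Total Float = LF - EF = 16 - 16
(or LS - ES = 12 - 12)
= 0


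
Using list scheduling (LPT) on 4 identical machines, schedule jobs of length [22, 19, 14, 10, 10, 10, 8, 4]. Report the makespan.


Jobs (LPT sorted): [22, 19, 14, 10, 10, 10, 8, 4]
Machines: 4
  J=22 → Machine 1 (load: 0+22=22)
  J=19 → Machine 2 (load: 0+19=19)
  J=14 → Machine 3 (load: 0+14=14)
  J=10 → Machine 4 (load: 0+10=10)
  J=10 → Machine 4 (load: 10+10=20)
  J=10 → Machine 3 (load: 14+10=24)
  J=8 → Machine 2 (load: 19+8=27)
  J=4 → Machine 4 (load: 20+4=24)
Machine loads: [22, 27, 24, 24]
Makespan = max = 27 time units


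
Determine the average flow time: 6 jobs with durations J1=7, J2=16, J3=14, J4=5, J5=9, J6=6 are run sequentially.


Completion times:
  J1: completes at 7
  J2: completes at 23
  J3: completes at 37
  J4: completes at 42
  J5: completes at 51
  J6: completes at 57
Sum = 217
Average = 217/6
= 36.17


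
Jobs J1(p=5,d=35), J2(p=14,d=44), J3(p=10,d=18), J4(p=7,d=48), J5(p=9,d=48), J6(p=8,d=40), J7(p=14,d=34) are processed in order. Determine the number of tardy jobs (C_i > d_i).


Completion vs due date:
  J1: C=5, d=35 → on time
  J2: C=19, d=44 → on time
  J3: C=29, d=18 → TARDY
  J4: C=36, d=48 → on time
  J5: C=45, d=48 → on time
  J6: C=53, d=40 → TARDY
  J7: C=67, d=34 → TARDY
Tardy jobs: J3, J6, J7
Count = 3


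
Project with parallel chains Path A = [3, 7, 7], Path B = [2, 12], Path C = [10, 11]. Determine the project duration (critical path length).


Path A: 3 + 7 + 7 = 17
Path B: 2 + 12 = 14
Path C: 10 + 11 = 21
Critical path = longest = max(17, 14, 21)
= 21 (Path C)


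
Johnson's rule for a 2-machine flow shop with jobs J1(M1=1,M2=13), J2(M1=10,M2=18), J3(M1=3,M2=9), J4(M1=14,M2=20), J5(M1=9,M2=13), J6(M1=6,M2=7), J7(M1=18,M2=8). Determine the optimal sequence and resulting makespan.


Johnson's rule:
Group 1 (M1≤M2, sort by M1): ['J1', 'J3', 'J6', 'J5', 'J2', 'J4']
Group 2 (M1>M2, sort desc M2): ['J7']
Sequence: J1 → J3 → J6 → J5 → J2 → J4 → J7
Makespan calculation:
  J1: M1 done=1, M2 done=14
  J3: M1 done=4, M2 done=23
  J6: M1 done=10, M2 done=30
  J5: M1 done=19, M2 done=43
  J2: M1 done=29, M2 done=61
  J4: M1 done=43, M2 done=81
  J7: M1 done=61, M2 done=89
= Sequence: J1 → J3 → J6 → J5 → J2 → J4 → J7, Makespan: 89


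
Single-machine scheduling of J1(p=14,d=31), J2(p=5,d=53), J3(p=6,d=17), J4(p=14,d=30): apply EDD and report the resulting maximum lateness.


EDD order: J3 → J4 → J1 → J2
Completion and lateness:
  J3: C=6, d=17, L=6-17=-11
  J4: C=20, d=30, L=20-30=-10
  J1: C=34, d=31, L=34-31=3
  J2: C=39, d=53, L=39-53=-14
Lmax = max(-11, -10, 3, -14)
= 3


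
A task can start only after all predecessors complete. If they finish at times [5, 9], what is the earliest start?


ES = max of all predecessor completion times
Predecessors: [5, 9]
ES = max(5, 9)
= 9


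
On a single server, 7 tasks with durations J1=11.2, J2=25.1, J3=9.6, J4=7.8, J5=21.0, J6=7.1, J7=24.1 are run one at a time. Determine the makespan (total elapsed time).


Sequential makespan: sum all processing times
= 11.2 + 25.1 + 9.6 + 7.8 + 21.0 + 7.1 + 24.1
= 105.9 time units


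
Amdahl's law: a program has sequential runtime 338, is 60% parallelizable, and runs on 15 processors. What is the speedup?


Amdahl's law: T_p = T × ((1-p) + p/N)
= 338 × ((1-0.6) + 0.6/15)
= 338 × (0.40 + 0.0400)
= 338 × 0.4400
= 148.72
Speedup = 338/148.72
= 2.27×


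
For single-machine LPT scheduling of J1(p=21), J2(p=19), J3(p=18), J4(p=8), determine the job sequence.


LPT: sort by longest processing time first
  J1: p=21
  J2: p=19
  J3: p=18
  J4: p=8
Order: J1 → J2 → J3 → J4


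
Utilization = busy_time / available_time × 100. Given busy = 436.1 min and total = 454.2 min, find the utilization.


Utilization = busy / total × 100
= 436.1 / 454.2 × 100
= 96.0%


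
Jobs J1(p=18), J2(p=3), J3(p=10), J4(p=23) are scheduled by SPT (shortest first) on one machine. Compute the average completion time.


SPT order: J2 → J3 → J1 → J4
Completion times:
  J2: C=3
  J3: C=13
  J1: C=31
  J4: C=54
Sum = 101, n = 4
Mean flow = 101/4
= 25.25


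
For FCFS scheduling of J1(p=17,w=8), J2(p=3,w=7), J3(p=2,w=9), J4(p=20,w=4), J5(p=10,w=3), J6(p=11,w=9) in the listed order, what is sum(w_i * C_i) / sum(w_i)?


Completion times:
  J1: C=17, w×C=8×17=136
  J2: C=20, w×C=7×20=140
  J3: C=22, w×C=9×22=198
  J4: C=42, w×C=4×42=168
  J5: C=52, w×C=3×52=156
  J6: C=63, w×C=9×63=567
Sum w×C = 1365
Sum w = 40
Weighted avg = 1365/40
= 34.12


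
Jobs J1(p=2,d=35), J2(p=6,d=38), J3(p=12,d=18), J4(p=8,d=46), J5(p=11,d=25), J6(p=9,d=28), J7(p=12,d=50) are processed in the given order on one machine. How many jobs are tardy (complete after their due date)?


Completion vs due date:
  J1: C=2, d=35 → on time
  J2: C=8, d=38 → on time
  J3: C=20, d=18 → TARDY
  J4: C=28, d=46 → on time
  J5: C=39, d=25 → TARDY
  J6: C=48, d=28 → TARDY
  J7: C=60, d=50 → TARDY
Tardy jobs: J3, J5, J6, J7
Count = 4


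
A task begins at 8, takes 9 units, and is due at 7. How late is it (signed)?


Completion = 8 + 9 = 17
Lateness = C - d = 17 - 7
= 10


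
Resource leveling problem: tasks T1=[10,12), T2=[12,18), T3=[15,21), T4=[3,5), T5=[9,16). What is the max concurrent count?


Check each time point for overlaps:
  t=15: 3 tasks active (T2, T3, T5)
Max concurrent = 3


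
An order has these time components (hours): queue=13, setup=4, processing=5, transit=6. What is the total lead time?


Lead time = queue + setup + processing + transit
= 13 + 4 + 5 + 6
= 28 hours


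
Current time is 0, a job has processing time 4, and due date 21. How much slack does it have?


Slack = due - current_time - processing
= 21 - 0 - 4
= 17


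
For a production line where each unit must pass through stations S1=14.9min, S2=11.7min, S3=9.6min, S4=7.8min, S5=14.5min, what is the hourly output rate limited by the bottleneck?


Bottleneck = longest station time
Station times: [14.9, 11.7, 9.6, 7.8, 14.5]
Max = 14.9 min
Rate = 60 / 14.9
= 4.03 units/hour (bottleneck: 14.9min)


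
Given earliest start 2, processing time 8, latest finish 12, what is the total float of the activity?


EF = ES + duration = 2 + 8 = 10
LS = LF - duration = 12 - 8 = 4
Total Float = LF - EF = 12 - 10
(or LS - ES = 4 - 2)
= 2


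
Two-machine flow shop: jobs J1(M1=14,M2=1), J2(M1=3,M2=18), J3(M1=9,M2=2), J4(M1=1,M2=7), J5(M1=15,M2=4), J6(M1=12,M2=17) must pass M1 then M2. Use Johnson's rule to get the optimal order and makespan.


Johnson's rule:
Group 1 (M1≤M2, sort by M1): ['J4', 'J2', 'J6']
Group 2 (M1>M2, sort desc M2): ['J5', 'J3', 'J1']
Sequence: J4 → J2 → J6 → J5 → J3 → J1
Makespan calculation:
  J4: M1 done=1, M2 done=8
  J2: M1 done=4, M2 done=26
  J6: M1 done=16, M2 done=43
  J5: M1 done=31, M2 done=47
  J3: M1 done=40, M2 done=49
  J1: M1 done=54, M2 done=55
= Sequence: J4 → J2 → J6 → J5 → J3 → J1, Makespan: 55


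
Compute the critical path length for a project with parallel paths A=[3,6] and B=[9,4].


Path A: 3 + 6 = 9
Path B: 9 + 4 = 13
Critical path = longest = max(9, 13)
= 13 (Path B)


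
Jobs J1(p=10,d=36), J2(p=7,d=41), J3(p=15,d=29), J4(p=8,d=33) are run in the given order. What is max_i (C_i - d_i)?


Lateness per job (L = C - d):
  J1: C=10, d=36, L=-26
  J2: C=17, d=41, L=-24
  J3: C=32, d=29, L=3
  J4: C=40, d=33, L=7
Lmax = max(-26, -24, 3, 7)
= 7


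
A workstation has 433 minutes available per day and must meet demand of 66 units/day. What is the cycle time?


Cycle time = available time / demand
= 433 / 66
= 6.56 min/unit


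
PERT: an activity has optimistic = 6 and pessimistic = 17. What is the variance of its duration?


σ² = ((p - o) / 6)² = (p - o)² / 36
= (17 - 6)² / 36
= 11² / 36
= 121 / 36
= 3.3611


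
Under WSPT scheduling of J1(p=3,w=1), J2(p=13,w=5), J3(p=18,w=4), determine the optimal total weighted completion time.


WSPT order (by p/w): J2 → J1 → J3
  J2: C=13, w·C=5×13=65
  J1: C=16, w·C=1×16=16
  J3: C=34, w·C=4×34=136
Σ w·C = 217
= 217


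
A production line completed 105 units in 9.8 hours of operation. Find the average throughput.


Throughput = units / time
= 105 / 9.8
= 10.7 units/hour


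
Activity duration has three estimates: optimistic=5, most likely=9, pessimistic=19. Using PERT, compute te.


te = (o + 4m + p) / 6
= (5 + 4×9 + 19) / 6
= (5 + 36 + 19) / 6
= 60 / 6
= 10.00


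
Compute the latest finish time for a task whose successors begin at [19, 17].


LF = min of all successor start times
Successors start at: [19, 17]
LF = min(19, 17)
= 17


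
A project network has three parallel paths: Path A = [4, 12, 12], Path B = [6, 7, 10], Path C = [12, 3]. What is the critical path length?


Path A: 4 + 12 + 12 = 28
Path B: 6 + 7 + 10 = 23
Path C: 12 + 3 = 15
Critical path = longest = max(28, 23, 15)
= 28 (Path A)


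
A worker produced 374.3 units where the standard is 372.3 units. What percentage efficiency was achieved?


Efficiency = (actual / standard) × 100
= (374.3 / 372.3) × 100
= 100.5%


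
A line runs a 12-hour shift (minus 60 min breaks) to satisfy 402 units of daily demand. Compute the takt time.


Available = 12×60 - 60 = 660 min
Takt time = 660 / 402
= 1.64 min/unit


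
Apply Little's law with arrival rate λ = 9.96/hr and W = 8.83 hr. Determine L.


Little's law: L = λ × W
= 9.96 × 8.83
= 87.95


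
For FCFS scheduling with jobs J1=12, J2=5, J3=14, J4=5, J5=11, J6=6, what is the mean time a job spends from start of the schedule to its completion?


Completion times:
  J1: completes at 12
  J2: completes at 17
  J3: completes at 31
  J4: completes at 36
  J5: completes at 47
  J6: completes at 53
Sum = 196
Average = 196/6
= 32.67


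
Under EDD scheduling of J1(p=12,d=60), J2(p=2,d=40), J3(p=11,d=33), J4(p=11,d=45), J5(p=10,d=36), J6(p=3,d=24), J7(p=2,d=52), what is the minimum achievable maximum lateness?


EDD order: J6 → J3 → J5 → J2 → J4 → J7 → J1
Completion and lateness:
  J6: C=3, d=24, L=3-24=-21
  J3: C=14, d=33, L=14-33=-19
  J5: C=24, d=36, L=24-36=-12
  J2: C=26, d=40, L=26-40=-14
  J4: C=37, d=45, L=37-45=-8
  J7: C=39, d=52, L=39-52=-13
  J1: C=51, d=60, L=51-60=-9
Lmax = max(-21, -19, -12, -14, -8, -13, -9)
= -8


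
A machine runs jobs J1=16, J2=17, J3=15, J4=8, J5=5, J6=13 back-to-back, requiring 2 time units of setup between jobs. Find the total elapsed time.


Makespan = Σ processing + (n-1) × setup
= (16 + 17 + 15 + 8 + 5 + 13) + (6-1)×2
= 74 + 10
= 84 time units


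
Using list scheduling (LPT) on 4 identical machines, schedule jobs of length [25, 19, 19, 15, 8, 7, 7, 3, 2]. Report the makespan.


Jobs (LPT sorted): [25, 19, 19, 15, 8, 7, 7, 3, 2]
Machines: 4
  J=25 → Machine 1 (load: 0+25=25)
  J=19 → Machine 2 (load: 0+19=19)
  J=19 → Machine 3 (load: 0+19=19)
  J=15 → Machine 4 (load: 0+15=15)
  J=8 → Machine 4 (load: 15+8=23)
  J=7 → Machine 2 (load: 19+7=26)
  J=7 → Machine 3 (load: 19+7=26)
  J=3 → Machine 4 (load: 23+3=26)
  J=2 → Machine 1 (load: 25+2=27)
Machine loads: [27, 26, 26, 26]
Makespan = max = 27 time units


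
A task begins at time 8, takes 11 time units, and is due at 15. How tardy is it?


Completion = start + processing = 8 + 11 = 19
Tardiness = max(0, C - d) = max(0, 19 - 15)
= max(0, 4)
= 4


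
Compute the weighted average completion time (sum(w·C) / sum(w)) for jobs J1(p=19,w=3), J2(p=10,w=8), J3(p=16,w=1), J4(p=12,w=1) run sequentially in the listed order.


Completion times:
  J1: C=19, w×C=3×19=57
  J2: C=29, w×C=8×29=232
  J3: C=45, w×C=1×45=45
  J4: C=57, w×C=1×57=57
Sum w×C = 391
Sum w = 13
Weighted avg = 391/13
= 30.08


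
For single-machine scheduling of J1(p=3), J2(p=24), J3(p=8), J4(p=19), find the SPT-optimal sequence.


SPT: sort by shortest processing time
  J1: p=3
  J3: p=8
  J4: p=19
  J2: p=24
Order: J1 → J3 → J4 → J2


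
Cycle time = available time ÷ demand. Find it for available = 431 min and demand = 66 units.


Cycle time = available time / demand
= 431 / 66
= 6.53 min/unit


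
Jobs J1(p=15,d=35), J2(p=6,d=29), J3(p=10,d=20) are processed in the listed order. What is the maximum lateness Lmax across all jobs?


Lateness per job (L = C - d):
  J1: C=15, d=35, L=-20
  J2: C=21, d=29, L=-8
  J3: C=31, d=20, L=11
Lmax = max(-20, -8, 11)
= 11


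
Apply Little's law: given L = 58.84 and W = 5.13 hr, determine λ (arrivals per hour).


Little's law: L = λW → λ = L / W
= 58.84 / 5.13
= 11.47 per hour


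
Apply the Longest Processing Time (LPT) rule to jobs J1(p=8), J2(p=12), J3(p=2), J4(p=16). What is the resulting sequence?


LPT: sort by longest processing time first
  J4: p=16
  J2: p=12
  J1: p=8
  J3: p=2
Order: J4 → J2 → J1 → J3


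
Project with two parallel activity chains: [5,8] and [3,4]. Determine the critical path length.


Path A: 5 + 8 = 13
Path B: 3 + 4 = 7
Critical path = longest = max(13, 7)
= 13 (Path A)


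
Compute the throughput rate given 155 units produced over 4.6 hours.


Throughput = units / time
= 155 / 4.6
= 33.7 units/hour


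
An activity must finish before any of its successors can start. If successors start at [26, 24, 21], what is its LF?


LF = min of all successor start times
Successors start at: [26, 24, 21]
LF = min(26, 24, 21)
= 21


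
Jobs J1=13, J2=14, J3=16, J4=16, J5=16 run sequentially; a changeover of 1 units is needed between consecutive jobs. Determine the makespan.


Makespan = Σ processing + (n-1) × setup
= (13 + 14 + 16 + 16 + 16) + (5-1)×1
= 75 + 4
= 79 time units


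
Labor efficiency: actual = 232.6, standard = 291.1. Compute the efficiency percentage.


Efficiency = (actual / standard) × 100
= (232.6 / 291.1) × 100
= 79.9%


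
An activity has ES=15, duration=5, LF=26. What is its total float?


EF = ES + duration = 15 + 5 = 20
LS = LF - duration = 26 - 5 = 21
Total Float = LF - EF = 26 - 20
(or LS - ES = 21 - 15)
= 6


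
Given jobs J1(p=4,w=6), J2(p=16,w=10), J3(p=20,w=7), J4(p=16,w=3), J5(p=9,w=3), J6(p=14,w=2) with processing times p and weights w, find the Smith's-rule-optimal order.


WSPT (Smith's rule): sort by p/w ascending
  J1: p/w = 4/6 = 0.667
  J2: p/w = 16/10 = 1.600
  J3: p/w = 20/7 = 2.857
  J5: p/w = 9/3 = 3.000
  J4: p/w = 16/3 = 5.333
  J6: p/w = 14/2 = 7.000
Order: J1 → J2 → J3 → J5 → J4 → J6


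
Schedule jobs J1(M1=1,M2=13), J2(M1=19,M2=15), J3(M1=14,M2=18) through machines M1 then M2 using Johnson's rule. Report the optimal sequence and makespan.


Johnson's rule:
Group 1 (M1≤M2, sort by M1): ['J1', 'J3']
Group 2 (M1>M2, sort desc M2): ['J2']
Sequence: J1 → J3 → J2
Makespan calculation:
  J1: M1 done=1, M2 done=14
  J3: M1 done=15, M2 done=33
  J2: M1 done=34, M2 done=49
= Sequence: J1 → J3 → J2, Makespan: 49
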